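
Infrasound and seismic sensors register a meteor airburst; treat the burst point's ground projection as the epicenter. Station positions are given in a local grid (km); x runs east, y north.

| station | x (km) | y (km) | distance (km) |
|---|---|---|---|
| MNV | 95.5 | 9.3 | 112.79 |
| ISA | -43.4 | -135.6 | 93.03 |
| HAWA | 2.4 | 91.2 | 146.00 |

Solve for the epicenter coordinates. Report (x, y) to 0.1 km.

(2.7, -54.8)

Circle about each station: (x − 95.5)² + (y − 9.3)² = 112.79²; (x + 43.4)² + (y + 135.6)² = 93.03²; (x − 2.4)² + (y − 91.2)² = 146.00².
Subtracting pairs of circle equations eliminates x²+y² and gives linear equations (the radical axes):
-277.8 x − 289.8 y = 15131.18
-186.2 x + 163.8 y = -9477.96
Solving the 2×2 system: x ≈ 2.7, y ≈ -54.8 km.
Check against MNV (with the unrounded x, y): √((x − 95.5)²+(y − 9.3)²) = 112.79 ≈ 112.79 km. ✓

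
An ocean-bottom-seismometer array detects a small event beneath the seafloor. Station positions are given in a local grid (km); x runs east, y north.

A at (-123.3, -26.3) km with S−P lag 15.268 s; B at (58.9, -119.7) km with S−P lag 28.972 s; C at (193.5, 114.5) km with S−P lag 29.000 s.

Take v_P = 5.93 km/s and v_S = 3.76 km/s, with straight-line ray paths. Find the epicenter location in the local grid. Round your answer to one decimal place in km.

Distance from S−P lag: d = Δt · v_P v_S / (v_P − v_S) = Δt · (5.93·3.76)/(5.93−3.76) ≈ 10.2750·Δt.
So d_A = 156.88, d_B = 297.69, d_C = 297.98 km.
Circle about each station: (x + 123.3)² + (y + 26.3)² = 156.88²; (x − 58.9)² + (y + 119.7)² = 297.69²; (x − 193.5)² + (y − 114.5)² = 297.98².
Subtracting pairs of circle equations eliminates x²+y² and gives linear equations (the radical axes):
364.4 x − 186.8 y = -62105.28
633.6 x + 281.6 y = -29522.83
Solving the 2×2 system: x ≈ -104.1, y ≈ 129.4 km.

x ≈ -104.1 km, y ≈ 129.4 km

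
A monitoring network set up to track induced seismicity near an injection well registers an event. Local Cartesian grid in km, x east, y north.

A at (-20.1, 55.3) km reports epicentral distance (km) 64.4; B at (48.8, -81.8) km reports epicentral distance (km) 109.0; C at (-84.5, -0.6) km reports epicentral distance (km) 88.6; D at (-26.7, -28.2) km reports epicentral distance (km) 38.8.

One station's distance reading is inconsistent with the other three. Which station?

Solve using three stations at a time. Using A, C, D (subtract circle equations pairwise → linear system) gives (x, y) ≈ (4.0, -4.4).
Distances from that point to each station vs reported:
  A: calculated 64.4 vs reported 64.4 → residual 0.0 km
  B: calculated 89.4 vs reported 109.0 → residual 19.6 km
  C: calculated 88.6 vs reported 88.6 → residual 0.0 km
  D: calculated 38.9 vs reported 38.8 → residual 0.1 km
A, C, D are mutually consistent (residuals ≈ 0); B is off by 19.6 km.

B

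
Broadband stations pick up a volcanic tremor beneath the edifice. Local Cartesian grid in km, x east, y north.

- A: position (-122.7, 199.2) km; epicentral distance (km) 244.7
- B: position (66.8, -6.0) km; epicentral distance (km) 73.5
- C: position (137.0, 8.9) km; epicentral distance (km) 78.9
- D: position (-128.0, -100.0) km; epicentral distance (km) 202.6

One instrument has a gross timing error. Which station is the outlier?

D

Solve using three stations at a time. Using A, B, C (subtract circle equations pairwise → linear system) gives (x, y) ≈ (82.4, 65.8).
Distances from that point to each station vs reported:
  A: calculated 244.7 vs reported 244.7 → residual 0.0 km
  B: calculated 73.4 vs reported 73.5 → residual 0.1 km
  C: calculated 78.8 vs reported 78.9 → residual 0.1 km
  D: calculated 267.8 vs reported 202.6 → residual 65.2 km
A, B, C are mutually consistent (residuals ≈ 0); D is off by 65.2 km.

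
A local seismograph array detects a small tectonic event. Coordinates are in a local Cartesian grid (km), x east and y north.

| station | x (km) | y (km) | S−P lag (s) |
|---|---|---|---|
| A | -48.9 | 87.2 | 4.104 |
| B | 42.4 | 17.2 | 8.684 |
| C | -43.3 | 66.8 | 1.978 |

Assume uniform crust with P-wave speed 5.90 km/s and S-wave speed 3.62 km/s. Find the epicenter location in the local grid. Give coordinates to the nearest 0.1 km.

Distance from S−P lag: d = Δt · v_P v_S / (v_P − v_S) = Δt · (5.90·3.62)/(5.90−3.62) ≈ 9.3675·Δt.
So d_A = 38.44, d_B = 81.35, d_C = 18.53 km.
Circle about each station: (x + 48.9)² + (y − 87.2)² = 38.44²; (x − 42.4)² + (y − 17.2)² = 81.35²; (x + 43.3)² + (y − 66.8)² = 18.53².
Subtracting the A equation from the B and C equations removes the quadratic terms:
182.6 x − 140.0 y = -13041.64
11.2 x − 40.8 y = -2523.65
Solving the 2×2 system: x ≈ -30.4, y ≈ 53.5 km.

(-30.4, 53.5)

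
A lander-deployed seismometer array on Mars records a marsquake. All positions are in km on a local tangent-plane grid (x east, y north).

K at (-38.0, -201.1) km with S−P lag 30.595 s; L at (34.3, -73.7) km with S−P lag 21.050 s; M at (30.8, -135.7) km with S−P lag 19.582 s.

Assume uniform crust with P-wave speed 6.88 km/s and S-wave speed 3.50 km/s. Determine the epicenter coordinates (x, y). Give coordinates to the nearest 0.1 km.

Distance from S−P lag: d = Δt · v_P v_S / (v_P − v_S) = Δt · (6.88·3.50)/(6.88−3.50) ≈ 7.1243·Δt.
So d_K = 217.97, d_L = 149.97, d_M = 139.51 km.
Circle about each station: (x + 38.0)² + (y + 201.1)² = 217.97²; (x − 34.3)² + (y + 73.7)² = 149.97²; (x − 30.8)² + (y + 135.7)² = 139.51².
Subtracting the K equation from the L and M equations removes the quadratic terms:
144.6 x + 254.8 y = -10257.11
137.6 x + 130.8 y = 5525.80
Solving the 2×2 system: x ≈ 170.3, y ≈ -136.9 km.
Check against K (with the unrounded x, y): √((x + 38.0)²+(y + 201.1)²) = 217.96 ≈ 217.97 km. ✓

x ≈ 170.3 km, y ≈ -136.9 km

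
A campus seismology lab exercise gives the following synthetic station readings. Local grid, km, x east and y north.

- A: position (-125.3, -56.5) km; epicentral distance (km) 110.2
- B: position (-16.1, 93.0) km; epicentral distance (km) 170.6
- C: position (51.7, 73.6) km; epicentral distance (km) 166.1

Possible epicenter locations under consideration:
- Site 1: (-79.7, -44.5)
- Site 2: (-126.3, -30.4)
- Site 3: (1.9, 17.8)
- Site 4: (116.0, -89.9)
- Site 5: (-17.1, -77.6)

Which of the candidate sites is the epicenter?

For each candidate, compare |candidate − station| to the reported distance:
Site 1: residuals A 63.0, B 19.1, C 10.6 → max 63.0 km
Site 2: residuals A 84.1, B 5.2, C 40.1 → max 84.1 km
Site 3: residuals A 37.1, B 93.3, C 91.3 → max 93.3 km
Site 4: residuals A 133.4, B 55.0, C 9.6 → max 133.4 km
Site 5: residuals A 0.0, B 0.0, C 0.0 → max 0.0 km
Only Site 5 has all residuals ≈ 0.

Site 5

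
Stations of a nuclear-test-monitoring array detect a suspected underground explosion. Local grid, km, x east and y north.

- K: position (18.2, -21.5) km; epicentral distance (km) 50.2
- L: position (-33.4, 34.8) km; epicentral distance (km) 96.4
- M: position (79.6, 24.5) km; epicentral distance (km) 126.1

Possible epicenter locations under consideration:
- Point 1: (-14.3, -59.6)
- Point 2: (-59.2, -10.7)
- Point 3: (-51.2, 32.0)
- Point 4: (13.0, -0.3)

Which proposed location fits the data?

For each candidate, compare |candidate − station| to the reported distance:
Point 1: residuals K 0.1, L 0.1, M 0.0 → max 0.1 km
Point 2: residuals K 27.9, L 44.1, M 17.1 → max 44.1 km
Point 3: residuals K 37.4, L 78.4, M 4.9 → max 78.4 km
Point 4: residuals K 28.4, L 38.2, M 55.0 → max 55.0 km
Only Point 1 has all residuals ≈ 0.

Point 1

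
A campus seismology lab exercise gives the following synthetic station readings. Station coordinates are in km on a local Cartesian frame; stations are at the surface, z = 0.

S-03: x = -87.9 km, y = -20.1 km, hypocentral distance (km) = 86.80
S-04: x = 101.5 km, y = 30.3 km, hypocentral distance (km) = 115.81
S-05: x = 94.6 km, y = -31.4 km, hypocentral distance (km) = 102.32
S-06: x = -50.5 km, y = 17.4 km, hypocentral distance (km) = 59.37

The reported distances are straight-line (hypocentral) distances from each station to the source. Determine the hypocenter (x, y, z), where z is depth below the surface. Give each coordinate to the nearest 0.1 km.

(-3.9, -13.0, 20.7)

Each station gives a sphere (x−x_i)² + (y−y_i)² + z² = d_i² (stations at z=0).
Subtracting the S-03 sphere from S-04 and S-05: z² cancels, leaving linear equations in x and y:
378.8 x + 100.8 y = -2787.80
365.0 x − 22.6 y = -1130.44
Solving: x ≈ -3.902, y ≈ -12.994 km (keep extra digits for the depth step; rounded: -3.9, -13.0).
Then from the S-03 sphere: z² = 86.80² − (x + 87.9)² − (y + 20.1)² with x = -3.902, y = -12.994, so z ≈ 20.690 ≈ 20.7 km.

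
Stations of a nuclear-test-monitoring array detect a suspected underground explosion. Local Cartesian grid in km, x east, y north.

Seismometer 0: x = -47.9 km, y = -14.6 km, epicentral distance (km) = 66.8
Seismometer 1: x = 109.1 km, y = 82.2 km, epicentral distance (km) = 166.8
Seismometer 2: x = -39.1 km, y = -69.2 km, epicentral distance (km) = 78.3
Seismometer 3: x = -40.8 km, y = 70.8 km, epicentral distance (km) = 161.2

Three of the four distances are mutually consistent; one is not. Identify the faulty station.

Seismometer 0

Solve using three stations at a time. Using Seismometer 1, Seismometer 2, Seismometer 3 (subtract circle equations pairwise → linear system) gives (x, y) ≈ (39.1, -69.1).
Distances from that point to each station vs reported:
  Seismometer 0: calculated 102.7 vs reported 66.8 → residual 35.9 km
  Seismometer 1: calculated 166.8 vs reported 166.8 → residual 0.0 km
  Seismometer 2: calculated 78.2 vs reported 78.3 → residual 0.1 km
  Seismometer 3: calculated 161.2 vs reported 161.2 → residual 0.0 km
Seismometer 1, Seismometer 2, Seismometer 3 are mutually consistent (residuals ≈ 0); Seismometer 0 is off by 35.9 km.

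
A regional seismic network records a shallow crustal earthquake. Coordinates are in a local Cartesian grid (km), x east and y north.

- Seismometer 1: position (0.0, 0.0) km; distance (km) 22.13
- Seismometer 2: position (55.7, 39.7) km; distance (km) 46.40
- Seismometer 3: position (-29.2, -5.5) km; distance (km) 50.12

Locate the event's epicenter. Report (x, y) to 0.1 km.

x ≈ 16.8 km, y ≈ 14.4 km

Circle about each station: x² + y² = 22.13²; (x − 55.7)² + (y − 39.7)² = 46.40²; (x + 29.2)² + (y + 5.5)² = 50.12².
Subtracting the Seismometer 1 equation from the Seismometer 2 and Seismometer 3 equations removes the quadratic terms:
111.4 x + 79.4 y = 3015.36
-58.4 x − 11.0 y = -1139.39
Solving the 2×2 system: x ≈ 16.8, y ≈ 14.4 km.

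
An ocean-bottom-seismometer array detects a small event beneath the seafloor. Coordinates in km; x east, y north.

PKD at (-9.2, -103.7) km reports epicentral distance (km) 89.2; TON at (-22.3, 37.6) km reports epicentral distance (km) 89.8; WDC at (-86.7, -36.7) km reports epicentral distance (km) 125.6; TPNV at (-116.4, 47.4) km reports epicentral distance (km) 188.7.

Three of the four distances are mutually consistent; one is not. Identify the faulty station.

Solve using three stations at a time. Using PKD, TON, WDC (subtract circle equations pairwise → linear system) gives (x, y) ≈ (38.6, -28.4).
Distances from that point to each station vs reported:
  PKD: calculated 89.2 vs reported 89.2 → residual 0.0 km
  TON: calculated 89.8 vs reported 89.8 → residual 0.0 km
  WDC: calculated 125.6 vs reported 125.6 → residual 0.0 km
  TPNV: calculated 172.6 vs reported 188.7 → residual 16.1 km
PKD, TON, WDC are mutually consistent (residuals ≈ 0); TPNV is off by 16.1 km.

TPNV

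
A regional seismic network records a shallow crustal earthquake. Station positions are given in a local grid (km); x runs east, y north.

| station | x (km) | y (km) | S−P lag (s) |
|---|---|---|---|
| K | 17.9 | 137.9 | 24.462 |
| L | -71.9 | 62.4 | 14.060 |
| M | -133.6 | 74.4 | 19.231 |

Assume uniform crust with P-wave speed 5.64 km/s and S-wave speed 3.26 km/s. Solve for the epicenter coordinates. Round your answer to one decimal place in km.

(-40.9, -41.7)

Distance from S−P lag: d = Δt · v_P v_S / (v_P − v_S) = Δt · (5.64·3.26)/(5.64−3.26) ≈ 7.7254·Δt.
So d_K = 188.98, d_L = 108.62, d_M = 148.57 km.
Circle about each station: (x − 17.9)² + (y − 137.9)² = 188.98²; (x + 71.9)² + (y − 62.4)² = 108.62²; (x + 133.6)² + (y − 74.4)² = 148.57².
Subtracting pairs of circle equations eliminates x²+y² and gives linear equations (the radical axes):
-179.6 x − 151.0 y = 13641.69
-303.0 x − 127.0 y = 17687.90
Solving the 2×2 system: x ≈ -40.9, y ≈ -41.7 km.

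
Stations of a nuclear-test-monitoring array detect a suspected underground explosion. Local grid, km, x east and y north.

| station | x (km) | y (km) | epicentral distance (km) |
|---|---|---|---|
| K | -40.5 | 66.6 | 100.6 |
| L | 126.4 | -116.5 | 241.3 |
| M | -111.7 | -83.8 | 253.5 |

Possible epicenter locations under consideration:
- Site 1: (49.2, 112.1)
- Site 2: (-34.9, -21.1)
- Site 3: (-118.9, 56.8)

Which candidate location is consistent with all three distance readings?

Site 1

For each candidate, compare |candidate − station| to the reported distance:
Site 1: residuals K 0.0, L 0.0, M 0.0 → max 0.0 km
Site 2: residuals K 12.7, L 53.9, M 154.4 → max 154.4 km
Site 3: residuals K 21.6, L 59.0, M 112.7 → max 112.7 km
Only Site 1 has all residuals ≈ 0.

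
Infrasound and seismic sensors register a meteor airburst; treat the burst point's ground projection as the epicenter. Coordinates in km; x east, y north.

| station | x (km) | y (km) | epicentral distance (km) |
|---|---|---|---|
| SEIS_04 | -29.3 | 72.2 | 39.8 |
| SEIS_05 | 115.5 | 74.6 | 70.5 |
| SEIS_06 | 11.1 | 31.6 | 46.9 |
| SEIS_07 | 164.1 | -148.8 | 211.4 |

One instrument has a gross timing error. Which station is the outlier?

SEIS_04

Solve using three stations at a time. Using SEIS_05, SEIS_06, SEIS_07 (subtract circle equations pairwise → linear system) gives (x, y) ≈ (57.9, 34.0).
Distances from that point to each station vs reported:
  SEIS_04: calculated 95.2 vs reported 39.8 → residual 55.4 km
  SEIS_05: calculated 70.5 vs reported 70.5 → residual 0.0 km
  SEIS_06: calculated 46.9 vs reported 46.9 → residual 0.0 km
  SEIS_07: calculated 211.4 vs reported 211.4 → residual 0.0 km
SEIS_05, SEIS_06, SEIS_07 are mutually consistent (residuals ≈ 0); SEIS_04 is off by 55.4 km.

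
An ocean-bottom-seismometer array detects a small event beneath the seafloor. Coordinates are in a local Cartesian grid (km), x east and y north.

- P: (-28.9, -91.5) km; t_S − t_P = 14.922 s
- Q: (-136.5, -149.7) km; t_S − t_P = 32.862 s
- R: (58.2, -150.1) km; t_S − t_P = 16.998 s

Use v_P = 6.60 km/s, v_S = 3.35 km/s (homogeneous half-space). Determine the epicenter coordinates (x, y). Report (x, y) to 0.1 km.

Distance from S−P lag: d = Δt · v_P v_S / (v_P − v_S) = Δt · (6.60·3.35)/(6.60−3.35) ≈ 6.8031·Δt.
So d_P = 101.52, d_Q = 223.56, d_R = 115.64 km.
Circle about each station: (x + 28.9)² + (y + 91.5)² = 101.52²; (x + 136.5)² + (y + 149.7)² = 223.56²; (x − 58.2)² + (y + 150.1)² = 115.64².
Subtracting pairs of circle equations eliminates x²+y² and gives linear equations (the radical axes):
-215.2 x − 116.4 y = -7837.88
174.2 x − 117.2 y = 13643.49
Solving the 2×2 system: x ≈ 55.1, y ≈ -34.5 km.

(55.1, -34.5)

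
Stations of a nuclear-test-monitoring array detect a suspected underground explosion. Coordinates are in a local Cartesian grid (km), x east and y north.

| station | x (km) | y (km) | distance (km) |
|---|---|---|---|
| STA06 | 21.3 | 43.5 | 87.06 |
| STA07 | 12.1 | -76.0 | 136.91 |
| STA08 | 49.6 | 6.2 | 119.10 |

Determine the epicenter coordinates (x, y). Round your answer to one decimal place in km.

Circle about each station: (x − 21.3)² + (y − 43.5)² = 87.06²; (x − 12.1)² + (y + 76.0)² = 136.91²; (x − 49.6)² + (y − 6.2)² = 119.10².
Subtracting the STA06 equation from the STA07 and STA08 equations removes the quadratic terms:
-18.4 x − 239.0 y = -7588.43
56.6 x − 74.6 y = -6452.71
Solving the 2×2 system: x ≈ -65.5, y ≈ 36.8 km.

(-65.5, 36.8)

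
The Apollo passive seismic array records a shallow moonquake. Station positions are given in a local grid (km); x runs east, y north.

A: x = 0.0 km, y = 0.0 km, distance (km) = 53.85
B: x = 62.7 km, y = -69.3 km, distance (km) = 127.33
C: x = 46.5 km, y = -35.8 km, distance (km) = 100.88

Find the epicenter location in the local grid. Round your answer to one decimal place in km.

Circle about each station: x² + y² = 53.85²; (x − 62.7)² + (y + 69.3)² = 127.33²; (x − 46.5)² + (y + 35.8)² = 100.88².
Subtracting the A equation from the B and C equations removes the quadratic terms:
125.4 x − 138.6 y = -4579.33
93.0 x − 71.6 y = -3833.06
Solving the 2×2 system: x ≈ -52.0, y ≈ -14.0 km.

(-52.0, -14.0)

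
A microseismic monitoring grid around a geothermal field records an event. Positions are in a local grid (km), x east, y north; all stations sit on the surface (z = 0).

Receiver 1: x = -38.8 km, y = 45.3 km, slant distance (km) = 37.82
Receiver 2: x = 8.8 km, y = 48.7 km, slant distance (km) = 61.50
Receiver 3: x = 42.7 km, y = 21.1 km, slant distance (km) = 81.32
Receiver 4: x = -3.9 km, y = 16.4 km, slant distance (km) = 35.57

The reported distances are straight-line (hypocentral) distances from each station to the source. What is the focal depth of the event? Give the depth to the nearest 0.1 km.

Each station gives a sphere (x−x_i)² + (y−y_i)² + z² = d_i² (stations at z=0).
Subtracting the Receiver 1 sphere from Receiver 2 and Receiver 3: z² cancels, leaving linear equations in x and y:
95.2 x + 6.8 y = -3460.30
163.0 x − 48.4 y = -6471.62
Solving: x ≈ -36.998, y ≈ 9.109 km (keep extra digits for the depth step; rounded: -37.0, 9.1).
Then from the Receiver 1 sphere: z² = 37.82² − (x + 38.8)² − (y − 45.3)² with x = -36.998, y = 9.109, so z ≈ 10.831 ≈ 10.8 km.

10.8 km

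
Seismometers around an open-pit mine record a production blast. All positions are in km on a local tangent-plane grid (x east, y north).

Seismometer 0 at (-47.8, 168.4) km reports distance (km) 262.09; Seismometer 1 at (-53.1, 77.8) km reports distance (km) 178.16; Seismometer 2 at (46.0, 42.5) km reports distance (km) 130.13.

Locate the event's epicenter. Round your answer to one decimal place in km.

Circle about each station: (x + 47.8)² + (y − 168.4)² = 262.09²; (x + 53.1)² + (y − 77.8)² = 178.16²; (x − 46.0)² + (y − 42.5)² = 130.13².
Subtracting the Seismometer 0 equation from the Seismometer 1 and Seismometer 2 equations removes the quadratic terms:
-10.6 x − 181.2 y = 15179.23
187.6 x − 251.8 y = 25036.20
Solving the 2×2 system: x ≈ 19.5, y ≈ -84.9 km.
Check against Seismometer 0 (with the unrounded x, y): √((x + 47.8)²+(y − 168.4)²) = 262.09 ≈ 262.09 km. ✓

19.5 km east, -84.9 km north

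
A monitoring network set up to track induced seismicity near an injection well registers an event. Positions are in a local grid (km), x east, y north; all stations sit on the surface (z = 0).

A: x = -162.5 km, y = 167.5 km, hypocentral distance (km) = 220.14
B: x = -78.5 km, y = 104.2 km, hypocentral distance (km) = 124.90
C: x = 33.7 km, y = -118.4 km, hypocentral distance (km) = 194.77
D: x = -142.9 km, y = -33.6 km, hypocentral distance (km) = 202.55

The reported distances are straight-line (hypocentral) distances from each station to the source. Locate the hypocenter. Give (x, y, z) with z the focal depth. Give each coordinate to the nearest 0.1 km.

Each station gives a sphere (x−x_i)² + (y−y_i)² + z² = d_i² (stations at z=0).
Subtracting the A sphere from B and C: z² cancels, leaving linear equations in x and y:
168.0 x − 126.6 y = -4581.00
392.4 x − 571.8 y = -28781.98
Solving: x ≈ 22.085, y ≈ 65.491 km (keep extra digits for the depth step; rounded: 22.1, 65.5).
Then from the A sphere: z² = 220.14² − (x + 162.5)² − (y − 167.5)² with x = 22.085, y = 65.491, so z ≈ 63.120 ≈ 63.1 km.

(22.1, 65.5, 63.1)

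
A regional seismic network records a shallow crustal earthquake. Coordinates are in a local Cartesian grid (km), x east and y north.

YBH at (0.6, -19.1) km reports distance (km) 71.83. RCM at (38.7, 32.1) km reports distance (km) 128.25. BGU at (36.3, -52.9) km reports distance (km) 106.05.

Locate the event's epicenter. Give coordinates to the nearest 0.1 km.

(-68.7, -38.0)

Circle about each station: (x − 0.6)² + (y + 19.1)² = 71.83²; (x − 38.7)² + (y − 32.1)² = 128.25²; (x − 36.3)² + (y + 52.9)² = 106.05².
Subtracting the YBH equation from the RCM and BGU equations removes the quadratic terms:
76.2 x + 102.4 y = -9125.58
71.4 x − 67.6 y = -2336.12
Solving the 2×2 system: x ≈ -68.7, y ≈ -38.0 km.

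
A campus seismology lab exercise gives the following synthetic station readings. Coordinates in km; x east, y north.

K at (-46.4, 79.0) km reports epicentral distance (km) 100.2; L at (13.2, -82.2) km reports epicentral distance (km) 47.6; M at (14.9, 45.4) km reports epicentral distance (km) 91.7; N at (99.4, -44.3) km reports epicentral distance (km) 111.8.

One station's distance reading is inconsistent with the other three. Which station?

Solve using three stations at a time. Using L, M, N (subtract circle equations pairwise → linear system) gives (x, y) ≈ (-12.3, -42.1).
Distances from that point to each station vs reported:
  K: calculated 125.8 vs reported 100.2 → residual 25.6 km
  L: calculated 47.5 vs reported 47.6 → residual 0.1 km
  M: calculated 91.7 vs reported 91.7 → residual 0.0 km
  N: calculated 111.8 vs reported 111.8 → residual 0.0 km
L, M, N are mutually consistent (residuals ≈ 0); K is off by 25.6 km.

K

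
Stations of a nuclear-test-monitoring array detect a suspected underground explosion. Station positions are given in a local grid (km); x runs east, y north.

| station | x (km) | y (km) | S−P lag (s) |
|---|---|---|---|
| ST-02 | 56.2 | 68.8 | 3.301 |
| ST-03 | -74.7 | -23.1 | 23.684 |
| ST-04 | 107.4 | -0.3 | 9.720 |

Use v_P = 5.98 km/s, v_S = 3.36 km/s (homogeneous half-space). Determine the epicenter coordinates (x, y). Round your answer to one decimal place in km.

(81.5, 69.6)

Distance from S−P lag: d = Δt · v_P v_S / (v_P − v_S) = Δt · (5.98·3.36)/(5.98−3.36) ≈ 7.6690·Δt.
So d_ST-02 = 25.32, d_ST-03 = 181.63, d_ST-04 = 74.54 km.
Circle about each station: (x − 56.2)² + (y − 68.8)² = 25.32²; (x + 74.7)² + (y + 23.1)² = 181.63²; (x − 107.4)² + (y + 0.3)² = 74.54².
Subtracting pairs of circle equations eliminates x²+y² and gives linear equations (the radical axes):
-261.8 x − 183.8 y = -34126.53
102.4 x − 138.2 y = -1272.14
Solving the 2×2 system: x ≈ 81.5, y ≈ 69.6 km.
Check against ST-02 (with the unrounded x, y): √((x − 56.2)²+(y − 68.8)²) = 25.31 ≈ 25.32 km. ✓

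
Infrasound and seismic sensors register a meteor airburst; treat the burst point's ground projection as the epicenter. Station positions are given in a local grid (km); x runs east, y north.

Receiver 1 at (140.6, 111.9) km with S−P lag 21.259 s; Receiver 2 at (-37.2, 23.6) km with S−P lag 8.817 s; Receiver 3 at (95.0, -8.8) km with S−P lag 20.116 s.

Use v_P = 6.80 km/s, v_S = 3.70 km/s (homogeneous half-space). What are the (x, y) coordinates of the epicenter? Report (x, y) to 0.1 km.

Distance from S−P lag: d = Δt · v_P v_S / (v_P − v_S) = Δt · (6.80·3.70)/(6.80−3.70) ≈ 8.1161·Δt.
So d_Receiver 1 = 172.54, d_Receiver 2 = 71.56, d_Receiver 3 = 163.26 km.
Circle about each station: (x − 140.6)² + (y − 111.9)² = 172.54²; (x + 37.2)² + (y − 23.6)² = 71.56²; (x − 95.0)² + (y + 8.8)² = 163.26².
Subtracting the Receiver 1 equation from the Receiver 2 and Receiver 3 equations removes the quadratic terms:
-355.6 x − 176.6 y = -5699.95
-91.2 x − 241.4 y = -20071.31
Solving the 2×2 system: x ≈ -31.1, y ≈ 94.9 km.

-31.1 km east, 94.9 km north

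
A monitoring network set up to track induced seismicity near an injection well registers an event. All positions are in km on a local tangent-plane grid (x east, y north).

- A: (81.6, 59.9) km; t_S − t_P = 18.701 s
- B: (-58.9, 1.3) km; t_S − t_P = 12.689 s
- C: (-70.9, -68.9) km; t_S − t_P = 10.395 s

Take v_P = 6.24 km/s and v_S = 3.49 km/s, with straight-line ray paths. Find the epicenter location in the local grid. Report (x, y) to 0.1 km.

Distance from S−P lag: d = Δt · v_P v_S / (v_P − v_S) = Δt · (6.24·3.49)/(6.24−3.49) ≈ 7.9191·Δt.
So d_A = 148.10, d_B = 100.49, d_C = 82.32 km.
Circle about each station: (x − 81.6)² + (y − 59.9)² = 148.10²; (x + 58.9)² + (y − 1.3)² = 100.49²; (x + 70.9)² + (y + 68.9)² = 82.32².
Subtracting the A equation from the B and C equations removes the quadratic terms:
-281.0 x − 117.2 y = 5059.70
-305.0 x − 257.6 y = 14684.48
Solving the 2×2 system: x ≈ 11.4, y ≈ -70.5 km.
Check against A (with the unrounded x, y): √((x − 81.6)²+(y − 59.9)²) = 148.10 ≈ 148.10 km. ✓

x ≈ 11.4 km, y ≈ -70.5 km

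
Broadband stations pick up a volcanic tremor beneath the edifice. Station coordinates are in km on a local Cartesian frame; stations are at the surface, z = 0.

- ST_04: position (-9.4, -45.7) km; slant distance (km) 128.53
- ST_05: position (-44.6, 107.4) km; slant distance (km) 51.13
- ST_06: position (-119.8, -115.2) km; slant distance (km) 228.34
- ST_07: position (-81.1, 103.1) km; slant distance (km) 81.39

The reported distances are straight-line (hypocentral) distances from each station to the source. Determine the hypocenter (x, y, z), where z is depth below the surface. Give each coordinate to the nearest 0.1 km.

x ≈ -5.1 km, y ≈ 81.3 km, depth ≈ 19.3 km

Each station gives a sphere (x−x_i)² + (y−y_i)² + z² = d_i² (stations at z=0).
Subtracting the ST_04 sphere from ST_05 and ST_06: z² cancels, leaving linear equations in x and y:
-70.4 x + 306.2 y = 25252.75
-220.8 x − 139.0 y = -10172.96
Solving: x ≈ -5.106, y ≈ 81.298 km (keep extra digits for the depth step; rounded: -5.1, 81.3).
Then from the ST_04 sphere: z² = 128.53² − (x + 9.4)² − (y + 45.7)² with x = -5.106, y = 81.298, so z ≈ 19.314 ≈ 19.3 km.
Check against ST_07 (with the unrounded solution): distance 81.39 ≈ 81.39 km. ✓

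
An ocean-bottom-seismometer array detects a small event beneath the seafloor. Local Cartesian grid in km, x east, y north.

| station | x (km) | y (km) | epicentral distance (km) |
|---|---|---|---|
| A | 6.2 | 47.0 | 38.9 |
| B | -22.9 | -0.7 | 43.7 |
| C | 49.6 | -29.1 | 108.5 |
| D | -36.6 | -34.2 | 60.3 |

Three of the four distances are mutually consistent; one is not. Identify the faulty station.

Solve using three stations at a time. Using A, B, C (subtract circle equations pairwise → linear system) gives (x, y) ≈ (-32.4, 42.0).
Distances from that point to each station vs reported:
  A: calculated 38.9 vs reported 38.9 → residual 0.0 km
  B: calculated 43.7 vs reported 43.7 → residual 0.0 km
  C: calculated 108.5 vs reported 108.5 → residual 0.0 km
  D: calculated 76.3 vs reported 60.3 → residual 16.0 km
A, B, C are mutually consistent (residuals ≈ 0); D is off by 16.0 km.

D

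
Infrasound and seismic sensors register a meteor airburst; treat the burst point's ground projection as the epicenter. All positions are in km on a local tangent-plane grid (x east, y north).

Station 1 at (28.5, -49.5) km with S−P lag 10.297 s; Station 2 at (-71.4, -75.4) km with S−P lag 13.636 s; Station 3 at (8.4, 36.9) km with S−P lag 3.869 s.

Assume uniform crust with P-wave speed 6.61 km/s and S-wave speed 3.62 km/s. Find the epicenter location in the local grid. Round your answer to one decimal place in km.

Distance from S−P lag: d = Δt · v_P v_S / (v_P − v_S) = Δt · (6.61·3.62)/(6.61−3.62) ≈ 8.0027·Δt.
So d_Station 1 = 82.40, d_Station 2 = 109.13, d_Station 3 = 30.96 km.
Circle about each station: (x − 28.5)² + (y + 49.5)² = 82.40²; (x + 71.4)² + (y + 75.4)² = 109.13²; (x − 8.4)² + (y − 36.9)² = 30.96².
Subtracting pairs of circle equations eliminates x²+y² and gives linear equations (the radical axes):
-199.8 x − 51.8 y = 2401.02
-40.2 x + 172.8 y = 4000.91
Solving the 2×2 system: x ≈ -17.0, y ≈ 19.2 km.

(-17.0, 19.2)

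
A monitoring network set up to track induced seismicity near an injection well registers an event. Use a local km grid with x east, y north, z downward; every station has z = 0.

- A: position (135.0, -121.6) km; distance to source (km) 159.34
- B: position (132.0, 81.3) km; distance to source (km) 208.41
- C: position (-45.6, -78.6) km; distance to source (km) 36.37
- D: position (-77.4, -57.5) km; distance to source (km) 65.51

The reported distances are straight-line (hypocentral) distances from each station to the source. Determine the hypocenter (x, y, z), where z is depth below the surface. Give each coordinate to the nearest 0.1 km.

Each station gives a sphere (x−x_i)² + (y−y_i)² + z² = d_i² (stations at z=0).
Subtracting the A sphere from B and C: z² cancels, leaving linear equations in x and y:
-6.0 x + 405.8 y = -27023.36
-361.2 x + 86.0 y = -687.78
Solving: x ≈ -14.001, y ≈ -66.800 km (keep extra digits for the depth step; rounded: -14.0, -66.8).
Then from the A sphere: z² = 159.34² − (x − 135.0)² − (y + 121.6)² with x = -14.001, y = -66.800, so z ≈ 13.598 ≈ 13.6 km.

x ≈ -14.0 km, y ≈ -66.8 km, depth ≈ 13.6 km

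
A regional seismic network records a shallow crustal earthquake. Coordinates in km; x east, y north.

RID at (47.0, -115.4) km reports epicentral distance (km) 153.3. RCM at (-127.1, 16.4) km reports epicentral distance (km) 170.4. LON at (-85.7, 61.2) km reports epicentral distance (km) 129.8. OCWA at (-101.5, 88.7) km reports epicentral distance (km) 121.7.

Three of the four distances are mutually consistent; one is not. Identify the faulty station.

OCWA

Solve using three stations at a time. Using RID, RCM, LON (subtract circle equations pairwise → linear system) gives (x, y) ≈ (41.9, 37.8).
Distances from that point to each station vs reported:
  RID: calculated 153.3 vs reported 153.3 → residual 0.0 km
  RCM: calculated 170.4 vs reported 170.4 → residual 0.0 km
  LON: calculated 129.7 vs reported 129.8 → residual 0.1 km
  OCWA: calculated 152.2 vs reported 121.7 → residual 30.5 km
RID, RCM, LON are mutually consistent (residuals ≈ 0); OCWA is off by 30.5 km.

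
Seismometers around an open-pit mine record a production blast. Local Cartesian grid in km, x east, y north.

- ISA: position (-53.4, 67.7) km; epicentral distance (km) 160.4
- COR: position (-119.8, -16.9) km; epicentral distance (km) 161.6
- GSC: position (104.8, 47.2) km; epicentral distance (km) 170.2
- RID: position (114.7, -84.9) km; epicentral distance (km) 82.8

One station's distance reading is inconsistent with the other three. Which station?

GSC

Solve using three stations at a time. Using ISA, COR, RID (subtract circle equations pairwise → linear system) gives (x, y) ≈ (33.9, -66.9).
Distances from that point to each station vs reported:
  ISA: calculated 160.4 vs reported 160.4 → residual 0.0 km
  COR: calculated 161.6 vs reported 161.6 → residual 0.0 km
  GSC: calculated 134.3 vs reported 170.2 → residual 35.9 km
  RID: calculated 82.8 vs reported 82.8 → residual 0.0 km
ISA, COR, RID are mutually consistent (residuals ≈ 0); GSC is off by 35.9 km.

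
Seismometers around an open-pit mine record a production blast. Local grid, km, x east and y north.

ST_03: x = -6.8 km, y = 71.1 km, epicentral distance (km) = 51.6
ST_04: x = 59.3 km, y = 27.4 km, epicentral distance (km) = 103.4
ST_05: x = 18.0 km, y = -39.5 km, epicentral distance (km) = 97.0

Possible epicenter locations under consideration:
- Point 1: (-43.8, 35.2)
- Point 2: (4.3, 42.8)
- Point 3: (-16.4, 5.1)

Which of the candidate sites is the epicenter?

For each candidate, compare |candidate − station| to the reported distance:
Point 1: residuals ST_03 0.0, ST_04 0.0, ST_05 0.0 → max 0.0 km
Point 2: residuals ST_03 21.2, ST_04 46.3, ST_05 13.6 → max 46.3 km
Point 3: residuals ST_03 15.1, ST_04 24.5, ST_05 40.7 → max 40.7 km
Only Point 1 has all residuals ≈ 0.

Point 1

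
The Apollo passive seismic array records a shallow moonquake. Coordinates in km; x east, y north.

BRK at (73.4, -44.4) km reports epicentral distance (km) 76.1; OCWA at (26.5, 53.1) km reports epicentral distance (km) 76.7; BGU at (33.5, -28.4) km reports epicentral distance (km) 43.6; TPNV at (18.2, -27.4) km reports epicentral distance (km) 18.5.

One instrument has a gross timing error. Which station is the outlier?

BGU

Solve using three stations at a time. Using BRK, OCWA, TPNV (subtract circle equations pairwise → linear system) gives (x, y) ≈ (1.5, -19.4).
Distances from that point to each station vs reported:
  BRK: calculated 76.1 vs reported 76.1 → residual 0.0 km
  OCWA: calculated 76.7 vs reported 76.7 → residual 0.0 km
  BGU: calculated 33.2 vs reported 43.6 → residual 10.4 km
  TPNV: calculated 18.5 vs reported 18.5 → residual 0.0 km
BRK, OCWA, TPNV are mutually consistent (residuals ≈ 0); BGU is off by 10.4 km.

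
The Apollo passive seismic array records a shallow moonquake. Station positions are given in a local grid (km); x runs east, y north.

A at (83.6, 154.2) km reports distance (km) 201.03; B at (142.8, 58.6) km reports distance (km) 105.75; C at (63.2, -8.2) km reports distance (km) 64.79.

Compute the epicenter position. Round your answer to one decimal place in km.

(117.2, -44.0)

Circle about each station: (x − 83.6)² + (y − 154.2)² = 201.03²; (x − 142.8)² + (y − 58.6)² = 105.75²; (x − 63.2)² + (y + 8.2)² = 64.79².
Subtracting pairs of circle equations eliminates x²+y² and gives linear equations (the radical axes):
118.4 x − 191.2 y = 22289.20
-40.8 x − 324.8 y = 9510.20
Solving the 2×2 system: x ≈ 117.2, y ≈ -44.0 km.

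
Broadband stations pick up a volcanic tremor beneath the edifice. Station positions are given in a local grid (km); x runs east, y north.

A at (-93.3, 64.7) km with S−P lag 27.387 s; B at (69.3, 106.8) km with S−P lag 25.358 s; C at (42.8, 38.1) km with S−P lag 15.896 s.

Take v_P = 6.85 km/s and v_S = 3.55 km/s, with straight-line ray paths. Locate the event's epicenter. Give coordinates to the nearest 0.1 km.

48.5 km east, -78.9 km north

Distance from S−P lag: d = Δt · v_P v_S / (v_P − v_S) = Δt · (6.85·3.55)/(6.85−3.55) ≈ 7.3689·Δt.
So d_A = 201.81, d_B = 186.86, d_C = 117.14 km.
Circle about each station: (x + 93.3)² + (y − 64.7)² = 201.81²; (x − 69.3)² + (y − 106.8)² = 186.86²; (x − 42.8)² + (y − 38.1)² = 117.14².
Subtracting the A equation from the B and C equations removes the quadratic terms:
325.2 x + 84.2 y = 9128.37
272.2 x − 53.2 y = 17397.97
Solving the 2×2 system: x ≈ 48.5, y ≈ -78.9 km.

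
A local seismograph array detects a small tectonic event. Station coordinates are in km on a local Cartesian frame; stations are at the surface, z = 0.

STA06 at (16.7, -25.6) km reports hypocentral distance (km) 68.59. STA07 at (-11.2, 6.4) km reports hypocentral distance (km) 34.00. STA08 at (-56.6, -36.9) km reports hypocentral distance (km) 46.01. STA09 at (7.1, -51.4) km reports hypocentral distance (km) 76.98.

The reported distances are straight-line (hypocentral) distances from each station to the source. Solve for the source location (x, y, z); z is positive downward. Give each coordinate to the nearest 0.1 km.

(-43.3, 5.7, 11.2)

Each station gives a sphere (x−x_i)² + (y−y_i)² + z² = d_i² (stations at z=0).
Subtracting the STA06 sphere from STA07 and STA08: z² cancels, leaving linear equations in x and y:
-55.8 x + 64.0 y = 2780.74
-146.6 x − 22.6 y = 6218.59
Solving: x ≈ -43.297, y ≈ 5.699 km (keep extra digits for the depth step; rounded: -43.3, 5.7).
Then from the STA06 sphere: z² = 68.59² − (x − 16.7)² − (y + 25.6)² with x = -43.297, y = 5.699, so z ≈ 11.195 ≈ 11.2 km.
Check against STA09 (with the unrounded solution): distance 76.98 ≈ 76.98 km. ✓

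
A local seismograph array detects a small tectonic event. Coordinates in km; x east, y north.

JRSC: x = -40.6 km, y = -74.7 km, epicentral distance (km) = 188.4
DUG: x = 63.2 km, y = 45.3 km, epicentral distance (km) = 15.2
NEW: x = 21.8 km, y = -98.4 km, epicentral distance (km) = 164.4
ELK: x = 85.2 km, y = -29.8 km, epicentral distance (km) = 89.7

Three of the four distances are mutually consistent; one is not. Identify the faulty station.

JRSC

Solve using three stations at a time. Using DUG, NEW, ELK (subtract circle equations pairwise → linear system) gives (x, y) ≈ (70.4, 58.7).
Distances from that point to each station vs reported:
  JRSC: calculated 173.5 vs reported 188.4 → residual 14.9 km
  DUG: calculated 15.2 vs reported 15.2 → residual 0.0 km
  NEW: calculated 164.4 vs reported 164.4 → residual 0.0 km
  ELK: calculated 89.7 vs reported 89.7 → residual 0.0 km
DUG, NEW, ELK are mutually consistent (residuals ≈ 0); JRSC is off by 14.9 km.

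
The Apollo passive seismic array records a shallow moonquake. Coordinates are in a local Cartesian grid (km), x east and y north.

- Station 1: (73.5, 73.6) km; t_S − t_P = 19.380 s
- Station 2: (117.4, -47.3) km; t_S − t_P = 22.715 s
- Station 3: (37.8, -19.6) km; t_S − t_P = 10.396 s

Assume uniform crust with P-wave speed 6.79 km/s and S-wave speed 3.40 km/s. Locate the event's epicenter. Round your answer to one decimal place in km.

Distance from S−P lag: d = Δt · v_P v_S / (v_P − v_S) = Δt · (6.79·3.40)/(6.79−3.40) ≈ 6.8100·Δt.
So d_Station 1 = 131.98, d_Station 2 = 154.69, d_Station 3 = 70.80 km.
Circle about each station: (x − 73.5)² + (y − 73.6)² = 131.98²; (x − 117.4)² + (y + 47.3)² = 154.69²; (x − 37.8)² + (y + 19.6)² = 70.80².
Subtracting the Station 1 equation from the Station 2 and Station 3 equations removes the quadratic terms:
87.8 x − 241.8 y = -1309.44
-71.4 x − 186.4 y = 3399.87
Solving the 2×2 system: x ≈ -31.7, y ≈ -6.1 km.
Check against Station 1 (with the unrounded x, y): √((x − 73.5)²+(y − 73.6)²) = 131.98 ≈ 131.98 km. ✓

x ≈ -31.7 km, y ≈ -6.1 km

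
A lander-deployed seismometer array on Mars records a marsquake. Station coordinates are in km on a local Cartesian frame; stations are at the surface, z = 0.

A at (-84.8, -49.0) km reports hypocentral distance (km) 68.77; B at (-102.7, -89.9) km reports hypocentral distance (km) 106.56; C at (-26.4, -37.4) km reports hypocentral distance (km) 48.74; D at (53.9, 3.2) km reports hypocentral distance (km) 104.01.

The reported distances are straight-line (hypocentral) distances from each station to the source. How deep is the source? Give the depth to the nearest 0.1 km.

Each station gives a sphere (x−x_i)² + (y−y_i)² + z² = d_i² (stations at z=0).
Subtracting the A sphere from B and C: z² cancels, leaving linear equations in x and y:
-35.8 x − 81.8 y = 2411.54
116.8 x + 23.2 y = -5142.59
Solving: x ≈ -41.808, y ≈ -11.184 km (keep extra digits for the depth step; rounded: -41.8, -11.2).
Then from the A sphere: z² = 68.77² − (x + 84.8)² − (y + 49.0)² with x = -41.808, y = -11.184, so z ≈ 38.091 ≈ 38.1 km.
Check against D (with the unrounded solution): distance 104.01 ≈ 104.01 km. ✓

38.1 km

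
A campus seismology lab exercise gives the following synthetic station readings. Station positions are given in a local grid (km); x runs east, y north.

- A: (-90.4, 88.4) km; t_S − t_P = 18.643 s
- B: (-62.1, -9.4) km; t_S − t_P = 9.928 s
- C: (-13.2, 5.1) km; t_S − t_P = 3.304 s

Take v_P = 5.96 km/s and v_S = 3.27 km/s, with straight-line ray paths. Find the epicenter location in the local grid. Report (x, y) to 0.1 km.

Distance from S−P lag: d = Δt · v_P v_S / (v_P − v_S) = Δt · (5.96·3.27)/(5.96−3.27) ≈ 7.2451·Δt.
So d_A = 135.07, d_B = 71.93, d_C = 23.94 km.
Circle about each station: (x + 90.4)² + (y − 88.4)² = 135.07²; (x + 62.1)² + (y + 9.4)² = 71.93²; (x + 13.2)² + (y − 5.1)² = 23.94².
Subtracting pairs of circle equations eliminates x²+y² and gives linear equations (the radical axes):
56.6 x − 195.6 y = 1028.03
154.4 x − 166.6 y = 1884.31
Solving the 2×2 system: x ≈ 9.5, y ≈ -2.5 km.

9.5 km east, -2.5 km north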